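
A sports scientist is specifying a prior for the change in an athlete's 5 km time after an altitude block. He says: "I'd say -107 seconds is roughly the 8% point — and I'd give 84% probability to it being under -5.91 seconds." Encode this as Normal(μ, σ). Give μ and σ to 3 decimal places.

For Normal(μ,σ), the p-quantile is μ + z_p·σ. Here z_{0.08} = -1.405, z_{0.84} = 0.9945.
So -107 = μ − 1.405σ and -5.91 = μ + 0.9945σ.
Subtracting: σ = (-5.91 − -107)/(0.9945 − (-1.405)) = 42.129.
Then μ = -107 − (-1.405)·42.129 = -47.806.

μ = -47.806, σ = 42.129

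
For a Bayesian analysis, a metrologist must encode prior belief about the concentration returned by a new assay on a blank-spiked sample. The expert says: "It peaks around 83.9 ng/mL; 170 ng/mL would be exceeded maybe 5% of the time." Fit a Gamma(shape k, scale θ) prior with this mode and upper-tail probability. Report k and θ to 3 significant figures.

Gamma(k,θ) with k>1 has mode (k−1)θ, so θ = 83.9/(k−1).
Need P(X < 170) = 0.95 with θ tied to k this way. Start at k = 2, θ = 83.9: P(X<170) ≈ 0.601.
Too low — raise k to concentrate. Iterating converges to k ≈ 6.55.
Then θ = 83.9/(6.55−1) ≈ 15.1.

k ≈ 6.55, θ ≈ 15.1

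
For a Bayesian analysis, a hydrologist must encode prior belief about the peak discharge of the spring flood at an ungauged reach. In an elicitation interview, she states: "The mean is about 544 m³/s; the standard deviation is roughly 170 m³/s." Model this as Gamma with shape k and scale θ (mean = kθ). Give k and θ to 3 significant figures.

For Gamma(k, scale θ): mean = kθ, variance = kθ², so CV = 1/√k.
CV = SD/mean = 170/544 = 0.3125, hence k = 1/CV² = 10.2.
Then θ = mean/k = 544/10.2 = 53.1.

k ≈ 10.2, θ ≈ 53.1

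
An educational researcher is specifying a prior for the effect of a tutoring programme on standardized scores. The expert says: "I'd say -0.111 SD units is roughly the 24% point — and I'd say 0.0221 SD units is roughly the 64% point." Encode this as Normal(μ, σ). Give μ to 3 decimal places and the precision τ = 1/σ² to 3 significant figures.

For Normal(μ,σ), the p-quantile is μ + z_p·σ. Here z_{0.24} = -0.7063, z_{0.64} = 0.3585.
So -0.111 = μ − 0.7063σ and 0.0221 = μ + 0.3585σ.
Subtracting: σ = (0.0221 − -0.111)/(0.3585 − (-0.7063)) = 0.125.
Then μ = -0.111 − (-0.7063)·0.125 = -0.023.
Precision τ = 1/σ² = 1/0.125² = 64.

μ = -0.023, τ = 64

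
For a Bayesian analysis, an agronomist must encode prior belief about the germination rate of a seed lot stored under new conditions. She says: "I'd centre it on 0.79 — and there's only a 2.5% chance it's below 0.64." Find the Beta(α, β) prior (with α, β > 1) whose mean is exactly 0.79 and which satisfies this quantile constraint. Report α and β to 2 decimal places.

α ≈ 26.69, β ≈ 7.09

With mean 0.79 fixed, write α = 0.79s, β = 0.21s where s = α+β.
Need P(θ < 0.64) = 0.025 under Beta(0.79s, 0.21s). Normal approximation: (q−m)/√(m(1−m)/s) ≈ z_{0.025} = -1.96, so s ≈ 0.79·0.21·(-1.96)²/(0.64−0.79)² = 28.3.
At s = 28.3: P(θ<0.64) ≈ 0.035. Adjusting to match 0.025 gives s ≈ 33.78.
So α = 0.79·33.78 ≈ 26.69, β = 0.21·33.78 ≈ 7.09.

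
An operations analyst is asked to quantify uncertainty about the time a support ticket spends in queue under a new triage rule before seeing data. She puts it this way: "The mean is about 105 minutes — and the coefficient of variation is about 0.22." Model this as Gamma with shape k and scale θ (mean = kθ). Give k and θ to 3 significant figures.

For Gamma(k, scale θ): mean = kθ, variance = kθ², so CV = 1/√k.
CV = 0.22, hence k = 1/CV² = 20.7.
Then θ = mean/k = 105/20.7 = 5.08.

k ≈ 20.7, θ ≈ 5.08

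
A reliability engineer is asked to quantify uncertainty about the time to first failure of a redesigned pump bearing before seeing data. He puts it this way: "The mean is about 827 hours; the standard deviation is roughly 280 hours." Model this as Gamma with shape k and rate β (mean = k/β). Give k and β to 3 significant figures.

For Gamma(k, rate β): mean = k/β, variance = k/β², so CV = 1/√k.
CV = SD/mean = 280/827 = 0.3386, hence k = 1/CV² = 8.72.
Then β = k/mean = 8.72/827 = 0.0105.

k ≈ 8.72, β ≈ 0.0105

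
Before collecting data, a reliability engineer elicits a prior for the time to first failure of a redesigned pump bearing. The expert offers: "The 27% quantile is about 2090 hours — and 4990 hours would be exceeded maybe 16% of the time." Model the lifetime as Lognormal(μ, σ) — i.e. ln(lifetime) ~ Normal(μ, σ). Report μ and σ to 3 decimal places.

μ ≈ 7.977, σ ≈ 0.541

If T ~ Lognormal(μ,σ) then ln T ~ Normal(μ,σ), so the p-quantile of ln T is μ + z_p·σ.
ln(2090) = 7.645 and ln(4990) = 8.515; z_{0.27} = -0.6128, z_{0.84} = 0.9945.
σ = (8.515 − 7.645)/(0.9945 − (-0.6128)) = 0.541.
μ = 7.645 − (-0.6128)·0.541 = 7.977.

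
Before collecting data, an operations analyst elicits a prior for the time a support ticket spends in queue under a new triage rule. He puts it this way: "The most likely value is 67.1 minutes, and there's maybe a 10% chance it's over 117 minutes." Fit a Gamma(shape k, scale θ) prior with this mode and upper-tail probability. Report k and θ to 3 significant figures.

Gamma(k,θ) with k>1 has mode (k−1)θ, so θ = 67.1/(k−1).
Need P(X < 117) = 0.9 with θ tied to k this way. Start at k = 2, θ = 67.1: P(X<117) ≈ 0.520.
Too low — raise k to concentrate. Iterating converges to k ≈ 7.14.
Then θ = 67.1/(7.14−1) ≈ 10.9.

k ≈ 7.14, θ ≈ 10.9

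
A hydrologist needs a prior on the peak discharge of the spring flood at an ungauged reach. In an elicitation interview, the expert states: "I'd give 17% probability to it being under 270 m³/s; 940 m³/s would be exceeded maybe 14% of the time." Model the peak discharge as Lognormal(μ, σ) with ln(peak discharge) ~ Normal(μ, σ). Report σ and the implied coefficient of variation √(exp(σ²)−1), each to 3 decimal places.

If T ~ Lognormal(μ,σ) then ln T ~ Normal(μ,σ), so the p-quantile of ln T is μ + z_p·σ.
ln(270) = 5.598 and ln(940) = 6.846; z_{0.17} = -0.9542, z_{0.86} = 1.08.
σ = (6.846 − 5.598)/(1.08 − (-0.9542)) = 0.613.
μ = 5.598 − (-0.9542)·0.613 = 6.183.
CV = √(exp(σ²)−1) = √(exp(0.3760)−1) = 0.676.

σ ≈ 0.613, CV ≈ 0.676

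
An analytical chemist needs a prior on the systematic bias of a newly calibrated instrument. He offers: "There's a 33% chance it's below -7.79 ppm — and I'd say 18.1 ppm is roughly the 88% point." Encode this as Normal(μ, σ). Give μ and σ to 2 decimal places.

The p-quantile of Normal(μ,σ) is μ + z_p·σ, with z_{0.33} = -0.4399 and z_{0.88} = 1.175.
Eliminate σ: μ = (z₂·x₁ − z₁·x₂)/(z₂ − z₁) = (1.175·-7.79 − (-0.4399)·18.1)/1.615 = -0.74.
Then σ = (x₂ − x₁)/(z₂ − z₁) = (18.1 − -7.79)/1.615 = 16.03.

μ = -0.74, σ = 16.03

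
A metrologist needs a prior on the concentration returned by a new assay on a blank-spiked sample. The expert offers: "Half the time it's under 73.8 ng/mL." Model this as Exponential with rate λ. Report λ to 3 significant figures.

λ ≈ 0.00939

Exponential median = ln 2 / λ, so λ = ln 2 / 73.8 = 0.00939.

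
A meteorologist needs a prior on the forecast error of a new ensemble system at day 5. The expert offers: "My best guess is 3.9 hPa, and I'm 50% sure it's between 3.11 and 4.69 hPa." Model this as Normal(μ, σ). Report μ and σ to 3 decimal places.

A symmetric 50% interval runs μ ± z·σ with z = 0.6745.
Half-width = 0.79, so σ = 0.79/0.6745 = 1.171.
μ is the stated best guess, 3.900.

μ = 3.900, σ = 1.171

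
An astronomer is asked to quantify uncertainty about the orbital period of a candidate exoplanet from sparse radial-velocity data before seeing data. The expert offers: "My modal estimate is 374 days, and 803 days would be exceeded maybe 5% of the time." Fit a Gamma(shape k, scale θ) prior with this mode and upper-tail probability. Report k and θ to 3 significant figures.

Gamma(k,θ) with k>1 has mode (k−1)θ, so θ = 374/(k−1).
Need P(X < 803) = 0.95 with θ tied to k this way. Start at k = 2, θ = 374: P(X<803) ≈ 0.632.
Too low — raise k to concentrate. Iterating converges to k ≈ 5.72.
Then θ = 374/(5.72−1) ≈ 79.2.

k ≈ 5.72, θ ≈ 79.2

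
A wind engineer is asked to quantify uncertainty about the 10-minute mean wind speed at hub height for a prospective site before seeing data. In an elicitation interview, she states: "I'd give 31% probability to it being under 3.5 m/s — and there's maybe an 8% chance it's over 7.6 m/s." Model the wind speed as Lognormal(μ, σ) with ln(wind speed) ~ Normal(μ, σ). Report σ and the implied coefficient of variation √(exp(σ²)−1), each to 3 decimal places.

If T ~ Lognormal(μ,σ) then ln T ~ Normal(μ,σ), so the p-quantile of ln T is μ + z_p·σ.
ln(3.5) = 1.253 and ln(7.6) = 2.028; z_{0.31} = -0.4959, z_{0.92} = 1.405.
σ = (2.028 − 1.253)/(1.405 − (-0.4959)) = 0.408.
μ = 1.253 − (-0.4959)·0.408 = 1.455.
CV = √(exp(σ²)−1) = √(exp(0.1664)−1) = 0.425.

σ ≈ 0.408, CV ≈ 0.425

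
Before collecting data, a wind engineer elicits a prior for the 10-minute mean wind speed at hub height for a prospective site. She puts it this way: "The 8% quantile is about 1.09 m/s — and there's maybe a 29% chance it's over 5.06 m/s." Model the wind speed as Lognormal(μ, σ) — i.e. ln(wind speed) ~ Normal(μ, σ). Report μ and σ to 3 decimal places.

If T ~ Lognormal(μ,σ) then ln T ~ Normal(μ,σ), so the p-quantile of ln T is μ + z_p·σ.
ln(1.09) = 0.08618 and ln(5.06) = 1.621; z_{0.08} = -1.405, z_{0.71} = 0.5534.
σ = (1.621 − 0.08618)/(0.5534 − (-1.405)) = 0.784.
μ = 0.08618 − (-1.405)·0.784 = 1.188.

μ ≈ 1.188, σ ≈ 0.784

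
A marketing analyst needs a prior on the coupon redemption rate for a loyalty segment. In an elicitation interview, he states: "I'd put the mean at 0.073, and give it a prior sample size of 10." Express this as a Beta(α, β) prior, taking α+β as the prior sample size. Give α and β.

α = 0.73, β = 9.27

Under the effective-sample-size interpretation, Beta(α, β) has prior mean α/(α+β) and prior sample size α+β.
So α+β = 10 and α/(α+β) = 0.073, giving α = 0.073·10 = 0.73 and β = 10 − 0.73 = 9.27.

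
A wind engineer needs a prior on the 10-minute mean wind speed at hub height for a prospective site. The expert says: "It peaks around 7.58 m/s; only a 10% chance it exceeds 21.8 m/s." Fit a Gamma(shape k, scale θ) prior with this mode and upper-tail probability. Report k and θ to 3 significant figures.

k ≈ 2.71, θ ≈ 4.44

Gamma(k,θ) with k>1 has mode (k−1)θ, so θ = 7.58/(k−1).
Need P(X < 21.8) = 0.9 with θ tied to k this way. Start at k = 2, θ = 7.58: P(X<21.8) ≈ 0.782.
Too low — raise k to concentrate. Iterating converges to k ≈ 2.71.
Then θ = 7.58/(2.71−1) ≈ 4.44.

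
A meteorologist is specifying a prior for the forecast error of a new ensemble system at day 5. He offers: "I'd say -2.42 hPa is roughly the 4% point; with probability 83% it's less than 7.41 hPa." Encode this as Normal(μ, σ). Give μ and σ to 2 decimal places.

μ = 3.94, σ = 3.63

For Normal(μ,σ), the p-quantile is μ + z_p·σ. Here z_{0.04} = -1.751, z_{0.83} = 0.9542.
So -2.42 = μ − 1.751σ and 7.41 = μ + 0.9542σ.
Subtracting: σ = (7.41 − -2.42)/(0.9542 − (-1.751)) = 3.63.
Then μ = -2.42 − (-1.751)·3.63 = 3.94.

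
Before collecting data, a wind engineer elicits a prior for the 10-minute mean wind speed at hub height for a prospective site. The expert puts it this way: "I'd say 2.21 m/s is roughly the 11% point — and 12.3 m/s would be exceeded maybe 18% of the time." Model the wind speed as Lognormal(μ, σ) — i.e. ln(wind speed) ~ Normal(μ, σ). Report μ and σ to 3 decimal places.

μ ≈ 1.776, σ ≈ 0.801

If T ~ Lognormal(μ,σ) then ln T ~ Normal(μ,σ), so the p-quantile of ln T is μ + z_p·σ.
ln(2.21) = 0.793 and ln(12.3) = 2.51; z_{0.11} = -1.227, z_{0.82} = 0.9154.
σ = (2.51 − 0.793)/(0.9154 − (-1.227)) = 0.801.
μ = 0.793 − (-1.227)·0.801 = 1.776.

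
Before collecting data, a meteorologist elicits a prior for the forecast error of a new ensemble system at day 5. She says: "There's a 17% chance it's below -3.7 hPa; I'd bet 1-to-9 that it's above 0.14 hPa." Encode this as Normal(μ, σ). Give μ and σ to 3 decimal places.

The p-quantile of Normal(μ,σ) is μ + z_p·σ, with z_{0.17} = -0.9542 and z_{0.9} = 1.282.
Eliminate σ: μ = (z₂·x₁ − z₁·x₂)/(z₂ − z₁) = (1.282·-3.7 − (-0.9542)·0.14)/2.236 = -2.061.
Then σ = (x₂ − x₁)/(z₂ − z₁) = (0.14 − -3.7)/2.236 = 1.718.

μ = -2.061, σ = 1.718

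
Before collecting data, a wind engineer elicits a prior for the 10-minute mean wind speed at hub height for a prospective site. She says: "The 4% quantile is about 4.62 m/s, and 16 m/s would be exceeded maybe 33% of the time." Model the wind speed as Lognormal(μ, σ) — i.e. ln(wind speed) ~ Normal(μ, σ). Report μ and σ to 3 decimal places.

If T ~ Lognormal(μ,σ) then ln T ~ Normal(μ,σ), so the p-quantile of ln T is μ + z_p·σ.
ln(4.62) = 1.53 and ln(16) = 2.773; z_{0.04} = -1.751, z_{0.67} = 0.4399.
σ = (2.773 − 1.53)/(0.4399 − (-1.751)) = 0.567.
μ = 1.53 − (-1.751)·0.567 = 2.523.

μ ≈ 2.523, σ ≈ 0.567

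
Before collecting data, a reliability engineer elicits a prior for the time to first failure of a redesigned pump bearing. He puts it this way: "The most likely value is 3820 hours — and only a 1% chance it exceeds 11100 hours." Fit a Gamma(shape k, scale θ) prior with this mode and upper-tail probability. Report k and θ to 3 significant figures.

k ≈ 4.99, θ ≈ 958

Gamma(k,θ) with k>1 has mode (k−1)θ, so θ = 3820/(k−1).
Need P(X < 11100) = 0.99 with θ tied to k this way. Start at k = 2, θ = 3820: P(X<11100) ≈ 0.786.
Too low — raise k to concentrate. Iterating converges to k ≈ 4.99.
Then θ = 3820/(4.99−1) ≈ 958.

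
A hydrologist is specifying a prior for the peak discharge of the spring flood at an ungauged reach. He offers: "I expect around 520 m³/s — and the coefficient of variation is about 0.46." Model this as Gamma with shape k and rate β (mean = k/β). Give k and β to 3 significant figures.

k ≈ 4.73, β ≈ 0.00909

For Gamma(k, rate β): mean = k/β, variance = k/β², so CV = 1/√k.
CV = 0.46, hence k = 1/CV² = 4.73.
Then β = k/mean = 4.73/520 = 0.00909.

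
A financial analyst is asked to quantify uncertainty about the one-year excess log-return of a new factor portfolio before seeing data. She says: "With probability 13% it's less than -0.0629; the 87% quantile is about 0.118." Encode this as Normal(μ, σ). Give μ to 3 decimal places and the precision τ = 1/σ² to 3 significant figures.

μ = 0.028, τ = 155

For Normal(μ,σ), the p-quantile is μ + z_p·σ. Here z_{0.13} = -1.126, z_{0.87} = 1.126.
So -0.0629 = μ − 1.126σ and 0.118 = μ + 1.126σ.
Subtracting: σ = (0.118 − -0.0629)/(1.126 − (-1.126)) = 0.080.
Then μ = -0.0629 − (-1.126)·0.080 = 0.028.
Precision τ = 1/σ² = 1/0.0803² = 155.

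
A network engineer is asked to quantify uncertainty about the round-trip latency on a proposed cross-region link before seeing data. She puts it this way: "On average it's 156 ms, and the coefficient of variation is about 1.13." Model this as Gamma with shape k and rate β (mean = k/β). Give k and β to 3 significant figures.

For Gamma(k, rate β): mean = k/β, variance = k/β², so CV = 1/√k.
CV = 1.13, hence k = 1/CV² = 0.783.
Then β = k/mean = 0.783/156 = 0.00502.

k ≈ 0.783, β ≈ 0.00502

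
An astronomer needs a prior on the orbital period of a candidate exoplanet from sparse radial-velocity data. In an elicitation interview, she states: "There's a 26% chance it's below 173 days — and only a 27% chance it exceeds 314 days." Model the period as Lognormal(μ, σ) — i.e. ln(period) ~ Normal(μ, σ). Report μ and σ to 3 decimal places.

If T ~ Lognormal(μ,σ) then ln T ~ Normal(μ,σ), so the p-quantile of ln T is μ + z_p·σ.
ln(173) = 5.153 and ln(314) = 5.749; z_{0.26} = -0.6433, z_{0.73} = 0.6128.
σ = (5.749 − 5.153)/(0.6128 − (-0.6433)) = 0.475.
μ = 5.153 − (-0.6433)·0.475 = 5.459.

μ ≈ 5.459, σ ≈ 0.475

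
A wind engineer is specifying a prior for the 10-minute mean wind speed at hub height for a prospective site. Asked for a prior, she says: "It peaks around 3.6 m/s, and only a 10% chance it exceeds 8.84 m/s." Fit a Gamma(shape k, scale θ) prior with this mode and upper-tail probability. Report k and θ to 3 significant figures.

k ≈ 3.38, θ ≈ 1.51

Gamma(k,θ) with k>1 has mode (k−1)θ, so θ = 3.6/(k−1).
Need P(X < 8.84) = 0.9 with θ tied to k this way. Start at k = 2, θ = 3.6: P(X<8.84) ≈ 0.703.
Too low — raise k to concentrate. Iterating converges to k ≈ 3.38.
Then θ = 3.6/(3.38−1) ≈ 1.51.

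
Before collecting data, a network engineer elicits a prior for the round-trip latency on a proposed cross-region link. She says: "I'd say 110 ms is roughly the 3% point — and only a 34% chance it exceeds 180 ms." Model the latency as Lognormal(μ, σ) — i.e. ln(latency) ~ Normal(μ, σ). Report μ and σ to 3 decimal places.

If T ~ Lognormal(μ,σ) then ln T ~ Normal(μ,σ), so the p-quantile of ln T is μ + z_p·σ.
ln(110) = 4.7 and ln(180) = 5.193; z_{0.03} = -1.881, z_{0.66} = 0.4125.
σ = (5.193 − 4.7)/(0.4125 − (-1.881)) = 0.215.
μ = 4.7 − (-1.881)·0.215 = 5.104.

μ ≈ 5.104, σ ≈ 0.215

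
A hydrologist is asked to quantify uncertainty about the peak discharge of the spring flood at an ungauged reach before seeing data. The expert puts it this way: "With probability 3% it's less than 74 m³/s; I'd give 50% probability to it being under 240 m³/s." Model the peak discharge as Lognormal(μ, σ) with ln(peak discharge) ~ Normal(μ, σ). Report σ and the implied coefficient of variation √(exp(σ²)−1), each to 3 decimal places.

If T ~ Lognormal(μ,σ) then ln T ~ Normal(μ,σ), so the p-quantile of ln T is μ + z_p·σ.
ln(74) = 4.304 and ln(240) = 5.481; z_{0.03} = -1.881, z_{0.5} = 0.
σ = (5.481 − 4.304)/(0 − (-1.881)) = 0.626.
μ = 4.304 − (-1.881)·0.626 = 5.481.
CV = √(exp(σ²)−1) = √(exp(0.3913)−1) = 0.692.

σ ≈ 0.626, CV ≈ 0.692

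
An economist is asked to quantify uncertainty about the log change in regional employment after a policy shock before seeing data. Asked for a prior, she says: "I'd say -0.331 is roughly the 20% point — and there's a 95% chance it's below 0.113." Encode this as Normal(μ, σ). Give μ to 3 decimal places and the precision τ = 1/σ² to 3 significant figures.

For Normal(μ,σ), the p-quantile is μ + z_p·σ. Here z_{0.2} = -0.8416, z_{0.95} = 1.645.
So -0.331 = μ − 0.8416σ and 0.113 = μ + 1.645σ.
Subtracting: σ = (0.113 − -0.331)/(1.645 − (-0.8416)) = 0.179.
Then μ = -0.331 − (-0.8416)·0.179 = -0.181.
Precision τ = 1/σ² = 1/0.1786² = 31.4.

μ = -0.181, τ = 31.4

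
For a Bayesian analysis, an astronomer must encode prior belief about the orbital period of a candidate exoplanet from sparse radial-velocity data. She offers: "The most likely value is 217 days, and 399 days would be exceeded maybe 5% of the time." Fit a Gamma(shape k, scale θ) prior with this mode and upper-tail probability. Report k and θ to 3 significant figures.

Gamma(k,θ) with k>1 has mode (k−1)θ, so θ = 217/(k−1).
Need P(X < 399) = 0.95 with θ tied to k this way. Start at k = 2, θ = 217: P(X<399) ≈ 0.549.
Too low — raise k to concentrate. Iterating converges to k ≈ 8.51.
Then θ = 217/(8.51−1) ≈ 28.9.

k ≈ 8.51, θ ≈ 28.9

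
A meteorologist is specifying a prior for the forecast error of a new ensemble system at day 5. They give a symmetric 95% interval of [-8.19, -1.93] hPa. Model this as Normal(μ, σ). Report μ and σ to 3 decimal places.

μ = -5.060, σ = 1.597

A symmetric 95% interval runs μ ± z·σ with z = 1.96.
Half-width = 3.13, so σ = 3.13/1.96 = 1.597.
μ is the interval midpoint, -5.060.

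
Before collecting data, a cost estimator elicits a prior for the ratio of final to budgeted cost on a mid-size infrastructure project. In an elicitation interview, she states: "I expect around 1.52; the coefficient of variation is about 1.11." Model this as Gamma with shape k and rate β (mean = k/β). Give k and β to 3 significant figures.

k ≈ 0.812, β ≈ 0.534

For Gamma(k, rate β): mean = k/β, variance = k/β², so CV = 1/√k.
CV = 1.11, hence k = 1/CV² = 0.812.
Then β = k/mean = 0.812/1.52 = 0.534.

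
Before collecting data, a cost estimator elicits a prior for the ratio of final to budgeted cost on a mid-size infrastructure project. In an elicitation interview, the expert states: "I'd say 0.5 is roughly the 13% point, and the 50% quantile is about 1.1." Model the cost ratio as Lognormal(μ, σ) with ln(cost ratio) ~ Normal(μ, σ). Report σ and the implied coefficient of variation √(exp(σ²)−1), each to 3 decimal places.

If T ~ Lognormal(μ,σ) then ln T ~ Normal(μ,σ), so the p-quantile of ln T is μ + z_p·σ.
ln(0.5) = -0.6931 and ln(1.1) = 0.09531; z_{0.13} = -1.126, z_{0.5} = 0.
σ = (0.09531 − -0.6931)/(0 − (-1.126)) = 0.700.
μ = -0.6931 − (-1.126)·0.700 = 0.095.
CV = √(exp(σ²)−1) = √(exp(0.4900)−1) = 0.795.

σ ≈ 0.700, CV ≈ 0.795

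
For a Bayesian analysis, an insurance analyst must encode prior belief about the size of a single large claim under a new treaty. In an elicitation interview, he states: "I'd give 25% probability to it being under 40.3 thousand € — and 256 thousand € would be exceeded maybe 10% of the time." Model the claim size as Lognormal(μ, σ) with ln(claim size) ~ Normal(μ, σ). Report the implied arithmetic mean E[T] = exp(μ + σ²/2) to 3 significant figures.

E[T] ≈ 119 thousand €

If T ~ Lognormal(μ,σ) then ln T ~ Normal(μ,σ), so the p-quantile of ln T is μ + z_p·σ.
ln(40.3) = 3.696 and ln(256) = 5.545; z_{0.25} = -0.6745, z_{0.9} = 1.282.
σ = (5.545 − 3.696)/(1.282 − (-0.6745)) = 0.945.
μ = 3.696 − (-0.6745)·0.945 = 4.334.
E[T] = exp(μ + σ²/2) = exp(4.334 + 0.4467) = 119 thousand €.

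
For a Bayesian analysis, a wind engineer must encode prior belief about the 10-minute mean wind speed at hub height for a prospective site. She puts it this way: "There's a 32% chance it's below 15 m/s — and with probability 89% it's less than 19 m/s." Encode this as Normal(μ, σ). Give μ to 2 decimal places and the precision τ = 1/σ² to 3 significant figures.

μ = 16.10, τ = 0.179

The p-quantile of Normal(μ,σ) is μ + z_p·σ, with z_{0.32} = -0.4677 and z_{0.89} = 1.227.
Eliminate σ: μ = (z₂·x₁ − z₁·x₂)/(z₂ − z₁) = (1.227·15 − (-0.4677)·19)/1.694 = 16.10.
Then σ = (x₂ − x₁)/(z₂ − z₁) = (19 − 15)/1.694 = 2.36.
Precision τ = 1/σ² = 1/2.361² = 0.179.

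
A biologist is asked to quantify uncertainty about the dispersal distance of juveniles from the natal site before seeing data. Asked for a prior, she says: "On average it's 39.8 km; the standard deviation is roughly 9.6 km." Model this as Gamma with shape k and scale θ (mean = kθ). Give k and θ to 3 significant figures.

k ≈ 17.2, θ ≈ 2.32

For Gamma(k, scale θ): mean = kθ, variance = kθ², so CV = 1/√k.
CV = SD/mean = 9.6/39.8 = 0.2412, hence k = 1/CV² = 17.2.
Then θ = mean/k = 39.8/17.2 = 2.32.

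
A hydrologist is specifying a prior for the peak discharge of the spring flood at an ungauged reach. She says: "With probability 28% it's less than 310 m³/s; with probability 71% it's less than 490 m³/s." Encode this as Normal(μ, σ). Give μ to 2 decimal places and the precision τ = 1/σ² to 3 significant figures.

μ = 402.33, τ = 3.98e-05

The p-quantile of Normal(μ,σ) is μ + z_p·σ, with z_{0.28} = -0.5828 and z_{0.71} = 0.5534.
Eliminate σ: μ = (z₂·x₁ − z₁·x₂)/(z₂ − z₁) = (0.5534·310 − (-0.5828)·490)/1.136 = 402.33.
Then σ = (x₂ − x₁)/(z₂ − z₁) = (490 − 310)/1.136 = 158.42.
Precision τ = 1/σ² = 1/158.4² = 3.98e-05.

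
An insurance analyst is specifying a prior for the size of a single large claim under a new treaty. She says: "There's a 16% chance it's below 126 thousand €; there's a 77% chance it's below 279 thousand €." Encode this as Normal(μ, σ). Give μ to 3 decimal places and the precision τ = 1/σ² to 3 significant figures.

For Normal(μ,σ), the p-quantile is μ + z_p·σ. Here z_{0.16} = -0.9945, z_{0.77} = 0.7388.
So 126 = μ − 0.9945σ and 279 = μ + 0.7388σ.
Subtracting: σ = (279 − 126)/(0.7388 − (-0.9945)) = 88.271.
Then μ = 126 − (-0.9945)·88.271 = 213.781.
Precision τ = 1/σ² = 1/88.27² = 0.000128.

μ = 213.781, τ = 0.000128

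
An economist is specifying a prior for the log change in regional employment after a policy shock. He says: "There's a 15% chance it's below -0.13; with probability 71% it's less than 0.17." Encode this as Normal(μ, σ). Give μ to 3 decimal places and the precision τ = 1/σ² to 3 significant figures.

For Normal(μ,σ), the p-quantile is μ + z_p·σ. Here z_{0.15} = -1.036, z_{0.71} = 0.5534.
So -0.13 = μ − 1.036σ and 0.17 = μ + 0.5534σ.
Subtracting: σ = (0.17 − -0.13)/(0.5534 − (-1.036)) = 0.189.
Then μ = -0.13 − (-1.036)·0.189 = 0.066.
Precision τ = 1/σ² = 1/0.1887² = 28.1.

μ = 0.066, τ = 28.1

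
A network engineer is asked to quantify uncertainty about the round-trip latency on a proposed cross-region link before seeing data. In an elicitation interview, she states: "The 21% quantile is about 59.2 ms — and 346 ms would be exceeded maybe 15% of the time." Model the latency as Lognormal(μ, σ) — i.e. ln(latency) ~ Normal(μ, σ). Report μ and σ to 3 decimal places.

If T ~ Lognormal(μ,σ) then ln T ~ Normal(μ,σ), so the p-quantile of ln T is μ + z_p·σ.
ln(59.2) = 4.081 and ln(346) = 5.846; z_{0.21} = -0.8064, z_{0.85} = 1.036.
σ = (5.846 − 4.081)/(1.036 − (-0.8064)) = 0.958.
μ = 4.081 − (-0.8064)·0.958 = 4.854.

μ ≈ 4.854, σ ≈ 0.958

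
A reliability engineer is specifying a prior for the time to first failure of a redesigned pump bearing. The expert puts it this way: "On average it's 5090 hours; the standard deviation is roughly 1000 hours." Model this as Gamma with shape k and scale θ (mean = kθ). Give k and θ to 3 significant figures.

k ≈ 25.9, θ ≈ 196

For Gamma(k, scale θ): mean = kθ, variance = kθ², so CV = 1/√k.
CV = SD/mean = 1000/5090 = 0.1965, hence k = 1/CV² = 25.9.
Then θ = mean/k = 5090/25.9 = 196.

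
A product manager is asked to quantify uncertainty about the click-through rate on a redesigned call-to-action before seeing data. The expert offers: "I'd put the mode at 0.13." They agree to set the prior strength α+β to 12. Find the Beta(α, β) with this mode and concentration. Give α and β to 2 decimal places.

For α,β > 1 the Beta mode is (α−1)/(α+β−2). With α+β = 12, the mode is (α−1)/10.
Set (α−1)/10 = 0.13 → α = 1 + 0.13·10 = 2.30.
β = 12 − α = 9.70.

α = 2.30, β = 9.70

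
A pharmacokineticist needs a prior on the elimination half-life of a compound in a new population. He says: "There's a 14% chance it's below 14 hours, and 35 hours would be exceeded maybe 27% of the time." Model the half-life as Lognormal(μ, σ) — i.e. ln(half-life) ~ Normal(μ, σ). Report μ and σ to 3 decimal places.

If T ~ Lognormal(μ,σ) then ln T ~ Normal(μ,σ), so the p-quantile of ln T is μ + z_p·σ.
ln(14) = 2.639 and ln(35) = 3.555; z_{0.14} = -1.08, z_{0.73} = 0.6128.
σ = (3.555 − 2.639)/(0.6128 − (-1.08)) = 0.541.
μ = 2.639 − (-1.08)·0.541 = 3.224.

μ ≈ 3.224, σ ≈ 0.541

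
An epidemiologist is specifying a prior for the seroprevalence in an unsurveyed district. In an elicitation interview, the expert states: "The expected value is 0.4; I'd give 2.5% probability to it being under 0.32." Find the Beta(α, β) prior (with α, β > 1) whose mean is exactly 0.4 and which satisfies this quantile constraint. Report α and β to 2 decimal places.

α ≈ 55.11, β ≈ 82.66

With mean 0.4 fixed, write α = 0.4s, β = 0.6s where s = α+β.
Need P(θ < 0.32) = 0.025 under Beta(0.4s, 0.6s). Normal approximation: (q−m)/√(m(1−m)/s) ≈ z_{0.025} = -1.96, so s ≈ 0.4·0.6·(-1.96)²/(0.32−0.4)² = 144.1.
At s = 144.1: P(θ<0.32) ≈ 0.022. Adjusting to match 0.025 gives s ≈ 137.77.
So α = 0.4·137.77 ≈ 55.11, β = 0.6·137.77 ≈ 82.66.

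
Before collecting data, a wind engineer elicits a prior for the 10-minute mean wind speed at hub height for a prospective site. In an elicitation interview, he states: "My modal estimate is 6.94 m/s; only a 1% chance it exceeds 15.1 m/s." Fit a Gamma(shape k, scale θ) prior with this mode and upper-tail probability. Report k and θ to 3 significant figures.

Gamma(k,θ) with k>1 has mode (k−1)θ, so θ = 6.94/(k−1).
Need P(X < 15.1) = 0.99 with θ tied to k this way. Start at k = 2, θ = 6.94: P(X<15.1) ≈ 0.639.
Too low — raise k to concentrate. Iterating converges to k ≈ 9.
Then θ = 6.94/(9−1) ≈ 0.868.

k ≈ 9, θ ≈ 0.868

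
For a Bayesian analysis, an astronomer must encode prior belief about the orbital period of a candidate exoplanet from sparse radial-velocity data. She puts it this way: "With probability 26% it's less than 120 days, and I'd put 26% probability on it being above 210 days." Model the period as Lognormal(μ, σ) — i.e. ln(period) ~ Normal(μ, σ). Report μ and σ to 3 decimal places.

μ ≈ 5.067, σ ≈ 0.435

If T ~ Lognormal(μ,σ) then ln T ~ Normal(μ,σ), so the p-quantile of ln T is μ + z_p·σ.
ln(120) = 4.787 and ln(210) = 5.347; z_{0.26} = -0.6433, z_{0.74} = 0.6433.
σ = (5.347 − 4.787)/(0.6433 − (-0.6433)) = 0.435.
μ = 4.787 − (-0.6433)·0.435 = 5.067.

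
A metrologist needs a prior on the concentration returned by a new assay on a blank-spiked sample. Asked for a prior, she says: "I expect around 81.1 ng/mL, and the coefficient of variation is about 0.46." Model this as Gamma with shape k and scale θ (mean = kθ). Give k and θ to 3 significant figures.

For Gamma(k, scale θ): mean = kθ, variance = kθ², so CV = 1/√k.
CV = 0.46, hence k = 1/CV² = 4.73.
Then θ = mean/k = 81.1/4.73 = 17.2.

k ≈ 4.73, θ ≈ 17.2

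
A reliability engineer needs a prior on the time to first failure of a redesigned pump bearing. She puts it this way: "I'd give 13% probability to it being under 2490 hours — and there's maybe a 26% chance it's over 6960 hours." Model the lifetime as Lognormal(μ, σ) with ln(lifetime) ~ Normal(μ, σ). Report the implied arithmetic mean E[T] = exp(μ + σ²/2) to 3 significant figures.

If T ~ Lognormal(μ,σ) then ln T ~ Normal(μ,σ), so the p-quantile of ln T is μ + z_p·σ.
ln(2490) = 7.82 and ln(6960) = 8.848; z_{0.13} = -1.126, z_{0.74} = 0.6433.
σ = (8.848 − 7.82)/(0.6433 − (-1.126)) = 0.581.
μ = 7.82 − (-1.126)·0.581 = 8.474.
E[T] = exp(μ + σ²/2) = exp(8.474 + 0.1687) = 5670 hours.

E[T] ≈ 5670 hours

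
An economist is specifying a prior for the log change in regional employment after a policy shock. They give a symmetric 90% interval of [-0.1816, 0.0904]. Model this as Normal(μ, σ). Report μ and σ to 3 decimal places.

μ = -0.046, σ = 0.083

A symmetric 90% interval runs μ ± z·σ with z = 1.645.
Half-width = 0.136, so σ = 0.136/1.645 = 0.083.
μ is the interval midpoint, -0.046.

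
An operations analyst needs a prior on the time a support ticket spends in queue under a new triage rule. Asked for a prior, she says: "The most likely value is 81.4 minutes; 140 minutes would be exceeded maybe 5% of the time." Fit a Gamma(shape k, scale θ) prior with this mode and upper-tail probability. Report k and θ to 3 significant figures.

Gamma(k,θ) with k>1 has mode (k−1)θ, so θ = 81.4/(k−1).
Need P(X < 140) = 0.95 with θ tied to k this way. Start at k = 2, θ = 81.4: P(X<140) ≈ 0.513.
Too low — raise k to concentrate. Iterating converges to k ≈ 10.5.
Then θ = 81.4/(10.5−1) ≈ 8.58.

k ≈ 10.5, θ ≈ 8.58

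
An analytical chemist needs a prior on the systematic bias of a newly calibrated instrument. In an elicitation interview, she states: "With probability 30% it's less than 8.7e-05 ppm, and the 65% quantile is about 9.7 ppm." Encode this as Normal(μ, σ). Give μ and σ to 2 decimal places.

μ = 5.59, σ = 10.66

For Normal(μ,σ), the p-quantile is μ + z_p·σ. Here z_{0.3} = -0.5244, z_{0.65} = 0.3853.
So 8.7e-05 = μ − 0.5244σ and 9.7 = μ + 0.3853σ.
Subtracting: σ = (9.7 − 8.7e-05)/(0.3853 − (-0.5244)) = 10.66.
Then μ = 8.7e-05 − (-0.5244)·10.66 = 5.59.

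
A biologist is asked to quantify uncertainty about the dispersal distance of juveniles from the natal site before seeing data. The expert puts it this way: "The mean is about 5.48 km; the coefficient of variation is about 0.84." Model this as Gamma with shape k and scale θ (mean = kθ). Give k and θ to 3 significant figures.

k ≈ 1.42, θ ≈ 3.87

For Gamma(k, scale θ): mean = kθ, variance = kθ², so CV = 1/√k.
CV = 0.84, hence k = 1/CV² = 1.42.
Then θ = mean/k = 5.48/1.42 = 3.87.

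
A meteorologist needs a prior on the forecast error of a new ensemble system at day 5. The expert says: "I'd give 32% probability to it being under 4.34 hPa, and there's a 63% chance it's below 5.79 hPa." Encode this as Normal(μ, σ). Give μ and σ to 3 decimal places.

μ = 5.188, σ = 1.814

The p-quantile of Normal(μ,σ) is μ + z_p·σ, with z_{0.32} = -0.4677 and z_{0.63} = 0.3319.
Eliminate σ: μ = (z₂·x₁ − z₁·x₂)/(z₂ − z₁) = (0.3319·4.34 − (-0.4677)·5.79)/0.7996 = 5.188.
Then σ = (x₂ − x₁)/(z₂ − z₁) = (5.79 − 4.34)/0.7996 = 1.814.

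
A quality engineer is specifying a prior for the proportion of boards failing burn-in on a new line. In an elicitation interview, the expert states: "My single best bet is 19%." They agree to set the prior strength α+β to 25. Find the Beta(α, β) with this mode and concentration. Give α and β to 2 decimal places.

For α,β > 1 the Beta mode is (α−1)/(α+β−2). With α+β = 25, the mode is (α−1)/23.
Set (α−1)/23 = 0.19 → α = 1 + 0.19·23 = 5.37.
β = 25 − α = 19.63.

α = 5.37, β = 19.63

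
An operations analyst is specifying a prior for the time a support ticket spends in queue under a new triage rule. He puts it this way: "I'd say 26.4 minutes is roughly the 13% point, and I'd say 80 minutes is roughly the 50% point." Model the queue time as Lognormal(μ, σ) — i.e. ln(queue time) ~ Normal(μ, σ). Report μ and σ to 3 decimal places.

If T ~ Lognormal(μ,σ) then ln T ~ Normal(μ,σ), so the p-quantile of ln T is μ + z_p·σ.
ln(26.4) = 3.273 and ln(80) = 4.382; z_{0.13} = -1.126, z_{0.5} = 0.
σ = (4.382 − 3.273)/(0 − (-1.126)) = 0.984.
μ = 3.273 − (-1.126)·0.984 = 4.382.

μ ≈ 4.382, σ ≈ 0.984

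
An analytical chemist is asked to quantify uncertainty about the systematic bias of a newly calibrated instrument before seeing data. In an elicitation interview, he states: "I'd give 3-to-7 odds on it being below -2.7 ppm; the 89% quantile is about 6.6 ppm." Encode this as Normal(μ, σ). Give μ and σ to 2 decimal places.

μ = 0.09, σ = 5.31

The p-quantile of Normal(μ,σ) is μ + z_p·σ, with z_{0.3} = -0.5244 and z_{0.89} = 1.227.
Eliminate σ: μ = (z₂·x₁ − z₁·x₂)/(z₂ − z₁) = (1.227·-2.7 − (-0.5244)·6.6)/1.751 = 0.09.
Then σ = (x₂ − x₁)/(z₂ − z₁) = (6.6 − -2.7)/1.751 = 5.31.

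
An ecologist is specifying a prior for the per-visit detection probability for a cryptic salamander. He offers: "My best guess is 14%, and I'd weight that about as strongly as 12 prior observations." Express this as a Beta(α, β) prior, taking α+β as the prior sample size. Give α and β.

α = 1.68, β = 10.32

Under the effective-sample-size interpretation, Beta(α, β) has prior mean α/(α+β) and prior sample size α+β.
So α+β = 12 and α/(α+β) = 0.14, giving α = 0.14·12 = 1.68 and β = 12 − 1.68 = 10.32.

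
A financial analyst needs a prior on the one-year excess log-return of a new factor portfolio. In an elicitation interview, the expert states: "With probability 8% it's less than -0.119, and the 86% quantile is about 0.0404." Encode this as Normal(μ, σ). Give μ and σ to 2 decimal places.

For Normal(μ,σ), the p-quantile is μ + z_p·σ. Here z_{0.08} = -1.405, z_{0.86} = 1.08.
So -0.119 = μ − 1.405σ and 0.0404 = μ + 1.08σ.
Subtracting: σ = (0.0404 − -0.119)/(1.08 − (-1.405)) = 0.06.
Then μ = -0.119 − (-1.405)·0.06 = -0.03.

μ = -0.03, σ = 0.06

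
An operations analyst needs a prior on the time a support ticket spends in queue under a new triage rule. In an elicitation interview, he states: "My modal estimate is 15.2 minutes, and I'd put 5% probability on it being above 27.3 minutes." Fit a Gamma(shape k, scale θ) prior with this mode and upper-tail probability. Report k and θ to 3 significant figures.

k ≈ 9.13, θ ≈ 1.87

Gamma(k,θ) with k>1 has mode (k−1)θ, so θ = 15.2/(k−1).
Need P(X < 27.3) = 0.95 with θ tied to k this way. Start at k = 2, θ = 15.2: P(X<27.3) ≈ 0.536.
Too low — raise k to concentrate. Iterating converges to k ≈ 9.13.
Then θ = 15.2/(9.13−1) ≈ 1.87.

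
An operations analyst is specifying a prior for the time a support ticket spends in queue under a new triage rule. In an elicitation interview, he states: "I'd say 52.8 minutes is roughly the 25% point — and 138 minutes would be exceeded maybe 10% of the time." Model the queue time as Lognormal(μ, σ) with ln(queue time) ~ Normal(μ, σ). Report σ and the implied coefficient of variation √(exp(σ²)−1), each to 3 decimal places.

If T ~ Lognormal(μ,σ) then ln T ~ Normal(μ,σ), so the p-quantile of ln T is μ + z_p·σ.
ln(52.8) = 3.967 and ln(138) = 4.927; z_{0.25} = -0.6745, z_{0.9} = 1.282.
σ = (4.927 − 3.967)/(1.282 − (-0.6745)) = 0.491.
μ = 3.967 − (-0.6745)·0.491 = 4.298.
CV = √(exp(σ²)−1) = √(exp(0.2412)−1) = 0.522.

σ ≈ 0.491, CV ≈ 0.522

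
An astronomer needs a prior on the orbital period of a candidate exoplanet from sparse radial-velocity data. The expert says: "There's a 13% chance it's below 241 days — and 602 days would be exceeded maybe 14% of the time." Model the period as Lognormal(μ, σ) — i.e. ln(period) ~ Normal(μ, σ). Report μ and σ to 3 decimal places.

If T ~ Lognormal(μ,σ) then ln T ~ Normal(μ,σ), so the p-quantile of ln T is μ + z_p·σ.
ln(241) = 5.485 and ln(602) = 6.4; z_{0.13} = -1.126, z_{0.86} = 1.08.
σ = (6.4 − 5.485)/(1.08 − (-1.126)) = 0.415.
μ = 5.485 − (-1.126)·0.415 = 5.952.

μ ≈ 5.952, σ ≈ 0.415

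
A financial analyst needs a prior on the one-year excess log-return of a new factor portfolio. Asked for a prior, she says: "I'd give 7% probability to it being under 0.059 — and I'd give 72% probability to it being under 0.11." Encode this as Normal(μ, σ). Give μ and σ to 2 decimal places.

μ = 0.10, σ = 0.02

The p-quantile of Normal(μ,σ) is μ + z_p·σ, with z_{0.07} = -1.476 and z_{0.72} = 0.5828.
Eliminate σ: μ = (z₂·x₁ − z₁·x₂)/(z₂ − z₁) = (0.5828·0.059 − (-1.476)·0.11)/2.059 = 0.10.
Then σ = (x₂ − x₁)/(z₂ − z₁) = (0.11 − 0.059)/2.059 = 0.02.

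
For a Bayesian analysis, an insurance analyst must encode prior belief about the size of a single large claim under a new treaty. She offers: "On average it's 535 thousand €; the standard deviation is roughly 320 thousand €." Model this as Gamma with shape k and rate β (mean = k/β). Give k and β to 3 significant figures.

k ≈ 2.8, β ≈ 0.00522

For Gamma(k, rate β): mean = k/β, variance = k/β², so CV = 1/√k.
CV = SD/mean = 320/535 = 0.5981, hence k = 1/CV² = 2.8.
Then β = k/mean = 2.8/535 = 0.00522.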